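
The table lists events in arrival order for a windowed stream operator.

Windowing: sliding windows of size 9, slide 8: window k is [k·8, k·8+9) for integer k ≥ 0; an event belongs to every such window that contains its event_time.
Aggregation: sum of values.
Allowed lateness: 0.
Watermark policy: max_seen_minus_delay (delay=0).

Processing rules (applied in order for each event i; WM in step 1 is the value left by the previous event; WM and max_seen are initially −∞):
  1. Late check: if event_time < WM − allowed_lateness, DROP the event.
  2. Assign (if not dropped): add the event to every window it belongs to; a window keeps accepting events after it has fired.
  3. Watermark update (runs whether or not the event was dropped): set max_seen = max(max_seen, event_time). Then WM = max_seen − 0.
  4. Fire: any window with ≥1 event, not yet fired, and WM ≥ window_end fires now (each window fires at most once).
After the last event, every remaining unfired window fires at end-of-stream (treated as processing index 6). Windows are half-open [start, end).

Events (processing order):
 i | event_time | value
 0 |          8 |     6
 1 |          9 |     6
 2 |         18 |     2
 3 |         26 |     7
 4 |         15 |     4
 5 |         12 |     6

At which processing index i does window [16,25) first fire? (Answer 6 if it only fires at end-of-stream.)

3

i=0 t=8 v=6: → [8,17),[0,9); WM=8
i=1 t=9 v=6: → [8,17); WM=9; [0,9) fires=6
i=2 t=18 v=2: → [16,25); WM=18; [8,17) fires=12
i=3 t=26 v=7: → [24,33); WM=26; [16,25) fires=2
i=4 t=15 v=4: DROP (t<26-0); WM=26
i=5 t=12 v=6: DROP (t<26-0); WM=26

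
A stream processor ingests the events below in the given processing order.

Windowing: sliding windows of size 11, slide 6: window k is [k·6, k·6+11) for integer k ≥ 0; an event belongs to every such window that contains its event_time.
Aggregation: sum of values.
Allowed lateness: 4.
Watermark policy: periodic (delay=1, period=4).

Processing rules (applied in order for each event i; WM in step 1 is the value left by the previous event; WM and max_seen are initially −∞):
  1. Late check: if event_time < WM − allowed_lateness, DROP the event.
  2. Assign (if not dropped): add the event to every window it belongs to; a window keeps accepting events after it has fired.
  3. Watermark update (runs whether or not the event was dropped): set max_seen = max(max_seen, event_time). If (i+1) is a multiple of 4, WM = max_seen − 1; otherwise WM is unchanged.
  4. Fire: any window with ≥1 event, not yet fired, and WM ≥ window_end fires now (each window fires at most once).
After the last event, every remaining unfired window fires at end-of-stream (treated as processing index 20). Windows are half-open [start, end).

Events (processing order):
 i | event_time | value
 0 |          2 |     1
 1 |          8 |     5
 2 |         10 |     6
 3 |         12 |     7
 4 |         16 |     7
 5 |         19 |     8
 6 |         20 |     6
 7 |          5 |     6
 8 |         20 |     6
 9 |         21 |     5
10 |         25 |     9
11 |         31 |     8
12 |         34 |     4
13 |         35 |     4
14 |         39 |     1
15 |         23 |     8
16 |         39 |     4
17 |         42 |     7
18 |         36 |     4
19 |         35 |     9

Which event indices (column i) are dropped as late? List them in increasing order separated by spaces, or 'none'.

i=0 t=2 v=1: → [0,11); WM=−∞
i=1 t=8 v=5: → [6,17),[0,11); WM=−∞
i=2 t=10 v=6: → [6,17),[0,11); WM=−∞
i=3 t=12 v=7: → [12,23),[6,17); WM=11; [0,11) fires=12
i=4 t=16 v=7: → [12,23),[6,17); WM=11
i=5 t=19 v=8: → [18,29),[12,23); WM=11
i=6 t=20 v=6: → [18,29),[12,23); WM=11
i=7 t=5 v=6: DROP (t<11-4); WM=19; [6,17) fires=25
i=8 t=20 v=6: → [18,29),[12,23); WM=19
i=9 t=21 v=5: → [18,29),[12,23); WM=19
i=10 t=25 v=9: → [24,35),[18,29); WM=19
i=11 t=31 v=8: → [30,41),[24,35); WM=30; [12,23) fires=39 [18,29) fires=34
i=12 t=34 v=4: → [30,41),[24,35); WM=30
i=13 t=35 v=4: → [30,41); WM=30
i=14 t=39 v=1: → [36,47),[30,41); WM=30
i=15 t=23 v=8: DROP (t<30-4); WM=38; [24,35) fires=21
i=16 t=39 v=4: → [36,47),[30,41); WM=38
i=17 t=42 v=7: → [42,53),[36,47); WM=38
i=18 t=36 v=4: → [36,47),[30,41); WM=38
i=19 t=35 v=9: → [30,41); WM=41; [30,41) fires=34

7 15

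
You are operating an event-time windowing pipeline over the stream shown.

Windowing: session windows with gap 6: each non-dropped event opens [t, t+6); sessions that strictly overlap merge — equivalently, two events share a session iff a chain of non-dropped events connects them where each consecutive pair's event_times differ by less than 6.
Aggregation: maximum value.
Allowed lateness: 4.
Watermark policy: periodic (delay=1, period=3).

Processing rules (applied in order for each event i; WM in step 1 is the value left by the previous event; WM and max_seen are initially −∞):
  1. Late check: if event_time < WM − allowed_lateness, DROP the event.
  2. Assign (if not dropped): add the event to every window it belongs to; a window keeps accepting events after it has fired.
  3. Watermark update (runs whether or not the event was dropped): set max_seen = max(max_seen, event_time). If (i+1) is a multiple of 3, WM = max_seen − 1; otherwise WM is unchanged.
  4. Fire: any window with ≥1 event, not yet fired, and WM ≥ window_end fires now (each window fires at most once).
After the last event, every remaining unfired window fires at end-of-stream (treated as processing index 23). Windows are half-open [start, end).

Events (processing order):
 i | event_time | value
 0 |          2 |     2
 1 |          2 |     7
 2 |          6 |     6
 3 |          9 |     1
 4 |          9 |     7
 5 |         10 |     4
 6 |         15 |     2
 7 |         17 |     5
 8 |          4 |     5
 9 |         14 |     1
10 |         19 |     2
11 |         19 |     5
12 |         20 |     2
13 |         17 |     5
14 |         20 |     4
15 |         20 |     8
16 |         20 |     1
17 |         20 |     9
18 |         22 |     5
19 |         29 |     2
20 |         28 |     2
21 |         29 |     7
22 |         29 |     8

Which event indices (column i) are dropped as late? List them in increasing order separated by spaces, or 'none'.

8

i=0 t=2 v=2: → [2,8); WM=−∞
i=1 t=2 v=7: → [2,8); WM=−∞
i=2 t=6 v=6: → [2,12); WM=5
i=3 t=9 v=1: → [2,15); WM=5
i=4 t=9 v=7: → [2,15); WM=5
i=5 t=10 v=4: → [2,16); WM=9
i=6 t=15 v=2: → [2,21); WM=9
i=7 t=17 v=5: → [2,23); WM=9
i=8 t=4 v=5: DROP (t<9-4); WM=16
i=9 t=14 v=1: → [2,23); WM=16
i=10 t=19 v=2: → [2,25); WM=16
i=11 t=19 v=5: → [2,25); WM=18
i=12 t=20 v=2: → [2,26); WM=18
i=13 t=17 v=5: → [2,26); WM=18
i=14 t=20 v=4: → [2,26); WM=19
i=15 t=20 v=8: → [2,26); WM=19
i=16 t=20 v=1: → [2,26); WM=19
i=17 t=20 v=9: → [2,26); WM=19
i=18 t=22 v=5: → [2,28); WM=19
i=19 t=29 v=2: → [29,35); WM=19
i=20 t=28 v=2: → [28,35); WM=28
i=21 t=29 v=7: → [28,35); WM=28
i=22 t=29 v=8: → [28,35); WM=28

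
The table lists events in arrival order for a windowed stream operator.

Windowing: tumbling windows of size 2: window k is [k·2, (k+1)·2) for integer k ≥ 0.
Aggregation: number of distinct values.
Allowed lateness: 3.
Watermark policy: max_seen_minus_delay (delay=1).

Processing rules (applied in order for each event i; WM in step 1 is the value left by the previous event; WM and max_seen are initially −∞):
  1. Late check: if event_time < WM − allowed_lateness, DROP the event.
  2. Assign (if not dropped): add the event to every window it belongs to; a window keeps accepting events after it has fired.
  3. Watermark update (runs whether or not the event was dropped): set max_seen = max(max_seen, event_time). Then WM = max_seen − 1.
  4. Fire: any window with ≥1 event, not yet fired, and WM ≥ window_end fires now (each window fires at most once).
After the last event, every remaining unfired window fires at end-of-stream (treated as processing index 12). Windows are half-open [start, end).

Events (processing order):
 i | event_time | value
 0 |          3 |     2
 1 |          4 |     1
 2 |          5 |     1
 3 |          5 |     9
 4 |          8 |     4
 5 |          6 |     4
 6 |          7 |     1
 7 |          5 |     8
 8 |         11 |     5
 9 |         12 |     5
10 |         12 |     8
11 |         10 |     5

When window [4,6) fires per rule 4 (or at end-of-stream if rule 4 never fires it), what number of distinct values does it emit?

2

i=0 t=3 v=2: → [2,4); WM=2
i=1 t=4 v=1: → [4,6); WM=3
i=2 t=5 v=1: → [4,6); WM=4; [2,4) fires=1
i=3 t=5 v=9: → [4,6); WM=4
i=4 t=8 v=4: → [8,10); WM=7; [4,6) fires=2
i=5 t=6 v=4: → [6,8); WM=7
i=6 t=7 v=1: → [6,8); WM=7
i=7 t=5 v=8: → [4,6); WM=7
i=8 t=11 v=5: → [10,12); WM=10; [6,8) fires=2 [8,10) fires=1
i=9 t=12 v=5: → [12,14); WM=11
i=10 t=12 v=8: → [12,14); WM=11
i=11 t=10 v=5: → [10,12); WM=11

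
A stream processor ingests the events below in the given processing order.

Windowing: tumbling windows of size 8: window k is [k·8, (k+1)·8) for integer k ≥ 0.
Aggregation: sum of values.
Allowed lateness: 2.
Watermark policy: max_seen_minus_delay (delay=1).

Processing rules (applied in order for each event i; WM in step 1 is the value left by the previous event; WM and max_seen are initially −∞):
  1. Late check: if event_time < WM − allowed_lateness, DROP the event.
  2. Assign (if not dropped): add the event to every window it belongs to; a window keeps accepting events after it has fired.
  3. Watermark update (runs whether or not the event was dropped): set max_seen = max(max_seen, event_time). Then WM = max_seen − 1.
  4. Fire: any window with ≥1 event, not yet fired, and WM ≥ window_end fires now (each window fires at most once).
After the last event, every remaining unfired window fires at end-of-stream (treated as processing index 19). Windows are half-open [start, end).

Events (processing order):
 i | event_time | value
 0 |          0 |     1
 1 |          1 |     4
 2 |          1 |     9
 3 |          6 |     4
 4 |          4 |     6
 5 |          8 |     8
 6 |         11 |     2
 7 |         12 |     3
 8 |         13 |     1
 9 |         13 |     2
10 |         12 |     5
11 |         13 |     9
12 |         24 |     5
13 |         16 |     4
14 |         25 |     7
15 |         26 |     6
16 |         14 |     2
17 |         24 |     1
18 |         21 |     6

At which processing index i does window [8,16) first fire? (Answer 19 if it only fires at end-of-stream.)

12

i=0 t=0 v=1: → [0,8); WM=-1
i=1 t=1 v=4: → [0,8); WM=0
i=2 t=1 v=9: → [0,8); WM=0
i=3 t=6 v=4: → [0,8); WM=5
i=4 t=4 v=6: → [0,8); WM=5
i=5 t=8 v=8: → [8,16); WM=7
i=6 t=11 v=2: → [8,16); WM=10; [0,8) fires=24
i=7 t=12 v=3: → [8,16); WM=11
i=8 t=13 v=1: → [8,16); WM=12
i=9 t=13 v=2: → [8,16); WM=12
i=10 t=12 v=5: → [8,16); WM=12
i=11 t=13 v=9: → [8,16); WM=12
i=12 t=24 v=5: → [24,32); WM=23; [8,16) fires=30
i=13 t=16 v=4: DROP (t<23-2); WM=23
i=14 t=25 v=7: → [24,32); WM=24
i=15 t=26 v=6: → [24,32); WM=25
i=16 t=14 v=2: DROP (t<25-2); WM=25
i=17 t=24 v=1: → [24,32); WM=25
i=18 t=21 v=6: DROP (t<25-2); WM=25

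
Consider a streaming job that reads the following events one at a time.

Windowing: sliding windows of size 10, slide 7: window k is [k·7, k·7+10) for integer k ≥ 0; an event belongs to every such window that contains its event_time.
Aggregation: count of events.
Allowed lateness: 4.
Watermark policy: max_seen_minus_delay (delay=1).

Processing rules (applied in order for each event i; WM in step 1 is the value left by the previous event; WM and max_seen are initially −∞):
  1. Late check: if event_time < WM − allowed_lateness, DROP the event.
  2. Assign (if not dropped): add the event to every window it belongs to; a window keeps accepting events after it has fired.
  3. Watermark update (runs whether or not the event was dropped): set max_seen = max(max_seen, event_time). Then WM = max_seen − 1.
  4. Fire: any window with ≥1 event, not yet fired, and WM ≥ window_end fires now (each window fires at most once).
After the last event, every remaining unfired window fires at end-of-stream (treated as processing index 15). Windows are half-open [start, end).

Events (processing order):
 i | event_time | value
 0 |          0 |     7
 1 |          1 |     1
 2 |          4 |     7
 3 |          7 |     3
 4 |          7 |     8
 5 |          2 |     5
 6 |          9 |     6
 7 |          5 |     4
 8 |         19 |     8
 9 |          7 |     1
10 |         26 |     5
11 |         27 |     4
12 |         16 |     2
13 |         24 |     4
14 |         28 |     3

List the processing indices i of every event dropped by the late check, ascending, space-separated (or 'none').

9 12

i=0 t=0 v=7: → [0,10); WM=-1
i=1 t=1 v=1: → [0,10); WM=0
i=2 t=4 v=7: → [0,10); WM=3
i=3 t=7 v=3: → [7,17),[0,10); WM=6
i=4 t=7 v=8: → [7,17),[0,10); WM=6
i=5 t=2 v=5: → [0,10); WM=6
i=6 t=9 v=6: → [7,17),[0,10); WM=8
i=7 t=5 v=4: → [0,10); WM=8
i=8 t=19 v=8: → [14,24); WM=18; [0,10) fires=8 [7,17) fires=3
i=9 t=7 v=1: DROP (t<18-4); WM=18
i=10 t=26 v=5: → [21,31); WM=25; [14,24) fires=1
i=11 t=27 v=4: → [21,31); WM=26
i=12 t=16 v=2: DROP (t<26-4); WM=26
i=13 t=24 v=4: → [21,31); WM=26
i=14 t=28 v=3: → [28,38),[21,31); WM=27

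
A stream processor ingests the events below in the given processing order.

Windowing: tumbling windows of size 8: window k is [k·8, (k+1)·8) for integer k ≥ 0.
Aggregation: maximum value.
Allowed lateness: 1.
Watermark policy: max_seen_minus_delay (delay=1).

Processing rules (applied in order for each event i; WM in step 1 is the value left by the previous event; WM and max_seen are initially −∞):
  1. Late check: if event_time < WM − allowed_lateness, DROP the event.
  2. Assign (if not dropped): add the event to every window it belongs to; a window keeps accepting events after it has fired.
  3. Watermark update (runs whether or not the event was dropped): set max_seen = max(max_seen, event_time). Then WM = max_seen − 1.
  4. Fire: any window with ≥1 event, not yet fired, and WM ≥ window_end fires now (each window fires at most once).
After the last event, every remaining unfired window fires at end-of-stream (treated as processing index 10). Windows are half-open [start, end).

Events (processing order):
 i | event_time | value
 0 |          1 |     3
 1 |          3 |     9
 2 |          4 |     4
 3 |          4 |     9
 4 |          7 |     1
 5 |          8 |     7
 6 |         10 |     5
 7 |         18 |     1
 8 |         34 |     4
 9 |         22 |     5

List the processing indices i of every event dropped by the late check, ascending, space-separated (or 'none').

i=0 t=1 v=3: → [0,8); WM=0
i=1 t=3 v=9: → [0,8); WM=2
i=2 t=4 v=4: → [0,8); WM=3
i=3 t=4 v=9: → [0,8); WM=3
i=4 t=7 v=1: → [0,8); WM=6
i=5 t=8 v=7: → [8,16); WM=7
i=6 t=10 v=5: → [8,16); WM=9; [0,8) fires=9
i=7 t=18 v=1: → [16,24); WM=17; [8,16) fires=7
i=8 t=34 v=4: → [32,40); WM=33; [16,24) fires=1
i=9 t=22 v=5: DROP (t<33-1); WM=33

9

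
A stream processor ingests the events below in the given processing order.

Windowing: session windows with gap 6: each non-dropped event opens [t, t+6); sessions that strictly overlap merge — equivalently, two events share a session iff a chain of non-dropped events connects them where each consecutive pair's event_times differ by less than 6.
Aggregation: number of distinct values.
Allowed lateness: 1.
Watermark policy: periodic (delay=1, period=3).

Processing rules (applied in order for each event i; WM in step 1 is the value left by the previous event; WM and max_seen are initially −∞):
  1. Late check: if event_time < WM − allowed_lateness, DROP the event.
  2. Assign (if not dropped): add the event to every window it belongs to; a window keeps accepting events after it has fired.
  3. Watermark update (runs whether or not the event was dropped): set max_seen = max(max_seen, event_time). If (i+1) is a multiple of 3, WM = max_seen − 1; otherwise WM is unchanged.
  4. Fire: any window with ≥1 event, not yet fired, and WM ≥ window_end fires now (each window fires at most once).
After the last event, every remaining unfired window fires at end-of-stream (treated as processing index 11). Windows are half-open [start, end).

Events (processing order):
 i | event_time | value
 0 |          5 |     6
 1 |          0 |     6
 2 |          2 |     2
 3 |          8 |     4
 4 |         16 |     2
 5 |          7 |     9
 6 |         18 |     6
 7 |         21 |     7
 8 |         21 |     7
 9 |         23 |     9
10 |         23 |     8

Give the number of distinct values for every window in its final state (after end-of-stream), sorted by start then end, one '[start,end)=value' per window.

[0,14)=4 [16,29)=5

i=0 t=5 v=6: → [5,11); WM=−∞
i=1 t=0 v=6: → [0,11); WM=−∞
i=2 t=2 v=2: → [0,11); WM=4
i=3 t=8 v=4: → [0,14); WM=4
i=4 t=16 v=2: → [16,22); WM=4
i=5 t=7 v=9: → [0,14); WM=15
i=6 t=18 v=6: → [16,24); WM=15
i=7 t=21 v=7: → [16,27); WM=15
i=8 t=21 v=7: → [16,27); WM=20
i=9 t=23 v=9: → [16,29); WM=20
i=10 t=23 v=8: → [16,29); WM=20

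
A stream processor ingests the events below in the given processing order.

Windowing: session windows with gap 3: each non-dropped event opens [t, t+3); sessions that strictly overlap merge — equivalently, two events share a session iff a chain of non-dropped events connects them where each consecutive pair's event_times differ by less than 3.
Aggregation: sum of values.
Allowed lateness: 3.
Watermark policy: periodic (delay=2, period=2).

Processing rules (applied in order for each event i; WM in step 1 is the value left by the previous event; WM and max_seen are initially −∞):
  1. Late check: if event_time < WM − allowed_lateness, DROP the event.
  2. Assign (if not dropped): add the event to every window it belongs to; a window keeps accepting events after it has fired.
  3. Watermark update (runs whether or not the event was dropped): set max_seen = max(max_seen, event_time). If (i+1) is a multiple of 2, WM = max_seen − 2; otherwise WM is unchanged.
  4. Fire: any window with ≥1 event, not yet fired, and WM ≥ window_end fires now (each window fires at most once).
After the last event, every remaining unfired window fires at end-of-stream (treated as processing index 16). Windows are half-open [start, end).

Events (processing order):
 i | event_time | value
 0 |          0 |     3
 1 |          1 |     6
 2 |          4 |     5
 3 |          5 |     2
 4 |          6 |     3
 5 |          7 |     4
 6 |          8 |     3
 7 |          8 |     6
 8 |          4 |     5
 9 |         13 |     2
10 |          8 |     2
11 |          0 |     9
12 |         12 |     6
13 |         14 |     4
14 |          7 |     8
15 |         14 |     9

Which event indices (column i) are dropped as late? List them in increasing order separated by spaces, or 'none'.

11 14

i=0 t=0 v=3: → [0,3); WM=−∞
i=1 t=1 v=6: → [0,4); WM=-1
i=2 t=4 v=5: → [4,7); WM=-1
i=3 t=5 v=2: → [4,8); WM=3
i=4 t=6 v=3: → [4,9); WM=3
i=5 t=7 v=4: → [4,10); WM=5
i=6 t=8 v=3: → [4,11); WM=5
i=7 t=8 v=6: → [4,11); WM=6
i=8 t=4 v=5: → [4,11); WM=6
i=9 t=13 v=2: → [13,16); WM=11
i=10 t=8 v=2: → [4,11); WM=11
i=11 t=0 v=9: DROP (t<11-3); WM=11
i=12 t=12 v=6: → [12,16); WM=11
i=13 t=14 v=4: → [12,17); WM=12
i=14 t=7 v=8: DROP (t<12-3); WM=12
i=15 t=14 v=9: → [12,17); WM=12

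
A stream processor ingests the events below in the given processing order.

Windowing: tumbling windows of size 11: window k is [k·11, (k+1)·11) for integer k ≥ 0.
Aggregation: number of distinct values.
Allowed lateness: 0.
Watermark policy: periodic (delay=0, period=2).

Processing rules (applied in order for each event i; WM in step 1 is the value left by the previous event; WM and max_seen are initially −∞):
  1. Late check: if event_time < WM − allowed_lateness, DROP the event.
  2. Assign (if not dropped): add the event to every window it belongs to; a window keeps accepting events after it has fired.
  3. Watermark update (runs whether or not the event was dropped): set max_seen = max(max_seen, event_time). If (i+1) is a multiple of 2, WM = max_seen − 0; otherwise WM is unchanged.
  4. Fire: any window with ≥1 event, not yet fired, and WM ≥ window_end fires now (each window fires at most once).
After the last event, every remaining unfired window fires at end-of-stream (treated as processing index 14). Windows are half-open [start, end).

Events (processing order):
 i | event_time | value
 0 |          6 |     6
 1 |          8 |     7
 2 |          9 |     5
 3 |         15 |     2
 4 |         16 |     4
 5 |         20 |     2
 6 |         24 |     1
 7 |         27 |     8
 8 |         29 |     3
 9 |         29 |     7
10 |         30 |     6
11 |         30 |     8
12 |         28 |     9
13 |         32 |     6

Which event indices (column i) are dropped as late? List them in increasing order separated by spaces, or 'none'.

12

i=0 t=6 v=6: → [0,11); WM=−∞
i=1 t=8 v=7: → [0,11); WM=8
i=2 t=9 v=5: → [0,11); WM=8
i=3 t=15 v=2: → [11,22); WM=15; [0,11) fires=3
i=4 t=16 v=4: → [11,22); WM=15
i=5 t=20 v=2: → [11,22); WM=20
i=6 t=24 v=1: → [22,33); WM=20
i=7 t=27 v=8: → [22,33); WM=27; [11,22) fires=2
i=8 t=29 v=3: → [22,33); WM=27
i=9 t=29 v=7: → [22,33); WM=29
i=10 t=30 v=6: → [22,33); WM=29
i=11 t=30 v=8: → [22,33); WM=30
i=12 t=28 v=9: DROP (t<30-0); WM=30
i=13 t=32 v=6: → [22,33); WM=32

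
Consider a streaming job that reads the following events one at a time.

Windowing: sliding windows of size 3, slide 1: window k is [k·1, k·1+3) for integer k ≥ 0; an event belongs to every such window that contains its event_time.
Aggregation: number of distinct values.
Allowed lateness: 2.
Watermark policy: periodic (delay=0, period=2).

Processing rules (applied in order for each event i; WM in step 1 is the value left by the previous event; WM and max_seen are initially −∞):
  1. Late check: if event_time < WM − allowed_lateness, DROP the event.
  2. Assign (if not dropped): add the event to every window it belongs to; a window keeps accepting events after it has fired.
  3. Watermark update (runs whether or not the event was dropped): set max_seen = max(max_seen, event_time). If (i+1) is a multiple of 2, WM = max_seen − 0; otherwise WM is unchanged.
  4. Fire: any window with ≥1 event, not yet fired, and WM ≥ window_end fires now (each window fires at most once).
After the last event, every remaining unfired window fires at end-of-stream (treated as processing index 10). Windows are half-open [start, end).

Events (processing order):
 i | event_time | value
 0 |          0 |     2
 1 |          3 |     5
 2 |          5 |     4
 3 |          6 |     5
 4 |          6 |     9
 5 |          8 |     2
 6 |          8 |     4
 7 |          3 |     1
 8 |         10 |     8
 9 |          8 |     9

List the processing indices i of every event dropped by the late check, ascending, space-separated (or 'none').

i=0 t=0 v=2: → [0,3); WM=−∞
i=1 t=3 v=5: → [3,6),[2,5),[1,4); WM=3; [0,3) fires=1
i=2 t=5 v=4: → [5,8),[4,7),[3,6); WM=3
i=3 t=6 v=5: → [6,9),[5,8),[4,7); WM=6; [1,4) fires=1 [2,5) fires=1 [3,6) fires=2
i=4 t=6 v=9: → [6,9),[5,8),[4,7); WM=6
i=5 t=8 v=2: → [8,11),[7,10),[6,9); WM=8; [4,7) fires=3 [5,8) fires=3
i=6 t=8 v=4: → [8,11),[7,10),[6,9); WM=8
i=7 t=3 v=1: DROP (t<8-2); WM=8
i=8 t=10 v=8: → [10,13),[9,12),[8,11); WM=8
i=9 t=8 v=9: → [8,11),[7,10),[6,9); WM=10; [6,9) fires=4 [7,10) fires=3

7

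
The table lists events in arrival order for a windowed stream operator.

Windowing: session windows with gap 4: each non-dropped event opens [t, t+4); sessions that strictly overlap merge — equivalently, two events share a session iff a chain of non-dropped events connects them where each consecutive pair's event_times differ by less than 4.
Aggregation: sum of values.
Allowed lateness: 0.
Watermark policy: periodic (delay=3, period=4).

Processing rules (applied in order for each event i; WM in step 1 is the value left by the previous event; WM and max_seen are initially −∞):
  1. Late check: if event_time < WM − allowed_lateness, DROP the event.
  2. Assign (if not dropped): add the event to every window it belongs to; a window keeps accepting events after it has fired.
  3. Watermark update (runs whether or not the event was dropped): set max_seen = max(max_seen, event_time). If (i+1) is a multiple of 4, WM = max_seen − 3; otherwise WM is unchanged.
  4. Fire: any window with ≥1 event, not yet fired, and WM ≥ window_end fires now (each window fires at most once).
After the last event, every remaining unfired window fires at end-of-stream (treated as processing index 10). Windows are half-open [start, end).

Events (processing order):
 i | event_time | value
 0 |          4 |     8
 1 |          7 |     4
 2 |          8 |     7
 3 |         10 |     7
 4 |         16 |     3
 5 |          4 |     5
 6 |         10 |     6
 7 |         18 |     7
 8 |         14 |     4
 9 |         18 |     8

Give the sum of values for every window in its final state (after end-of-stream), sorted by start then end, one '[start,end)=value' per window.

[4,14)=32 [16,22)=18

i=0 t=4 v=8: → [4,8); WM=−∞
i=1 t=7 v=4: → [4,11); WM=−∞
i=2 t=8 v=7: → [4,12); WM=−∞
i=3 t=10 v=7: → [4,14); WM=7
i=4 t=16 v=3: → [16,20); WM=7
i=5 t=4 v=5: DROP (t<7-0); WM=7
i=6 t=10 v=6: → [4,14); WM=7
i=7 t=18 v=7: → [16,22); WM=15
i=8 t=14 v=4: DROP (t<15-0); WM=15
i=9 t=18 v=8: → [16,22); WM=15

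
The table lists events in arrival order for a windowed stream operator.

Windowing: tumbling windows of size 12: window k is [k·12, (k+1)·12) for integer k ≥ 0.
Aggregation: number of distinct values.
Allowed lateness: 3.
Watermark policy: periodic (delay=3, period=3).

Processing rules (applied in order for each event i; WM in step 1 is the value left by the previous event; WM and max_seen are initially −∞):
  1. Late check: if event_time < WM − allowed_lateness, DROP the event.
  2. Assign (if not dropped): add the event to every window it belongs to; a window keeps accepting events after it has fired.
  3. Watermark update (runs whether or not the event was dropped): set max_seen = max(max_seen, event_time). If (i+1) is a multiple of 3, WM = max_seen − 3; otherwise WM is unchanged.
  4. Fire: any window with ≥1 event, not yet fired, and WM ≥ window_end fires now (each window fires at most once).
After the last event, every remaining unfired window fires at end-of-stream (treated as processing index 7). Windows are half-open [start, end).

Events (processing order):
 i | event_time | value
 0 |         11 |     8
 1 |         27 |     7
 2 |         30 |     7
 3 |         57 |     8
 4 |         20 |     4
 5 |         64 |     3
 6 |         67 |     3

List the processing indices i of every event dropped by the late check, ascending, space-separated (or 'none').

4

i=0 t=11 v=8: → [0,12); WM=−∞
i=1 t=27 v=7: → [24,36); WM=−∞
i=2 t=30 v=7: → [24,36); WM=27; [0,12) fires=1
i=3 t=57 v=8: → [48,60); WM=27
i=4 t=20 v=4: DROP (t<27-3); WM=27
i=5 t=64 v=3: → [60,72); WM=61; [24,36) fires=1 [48,60) fires=1
i=6 t=67 v=3: → [60,72); WM=61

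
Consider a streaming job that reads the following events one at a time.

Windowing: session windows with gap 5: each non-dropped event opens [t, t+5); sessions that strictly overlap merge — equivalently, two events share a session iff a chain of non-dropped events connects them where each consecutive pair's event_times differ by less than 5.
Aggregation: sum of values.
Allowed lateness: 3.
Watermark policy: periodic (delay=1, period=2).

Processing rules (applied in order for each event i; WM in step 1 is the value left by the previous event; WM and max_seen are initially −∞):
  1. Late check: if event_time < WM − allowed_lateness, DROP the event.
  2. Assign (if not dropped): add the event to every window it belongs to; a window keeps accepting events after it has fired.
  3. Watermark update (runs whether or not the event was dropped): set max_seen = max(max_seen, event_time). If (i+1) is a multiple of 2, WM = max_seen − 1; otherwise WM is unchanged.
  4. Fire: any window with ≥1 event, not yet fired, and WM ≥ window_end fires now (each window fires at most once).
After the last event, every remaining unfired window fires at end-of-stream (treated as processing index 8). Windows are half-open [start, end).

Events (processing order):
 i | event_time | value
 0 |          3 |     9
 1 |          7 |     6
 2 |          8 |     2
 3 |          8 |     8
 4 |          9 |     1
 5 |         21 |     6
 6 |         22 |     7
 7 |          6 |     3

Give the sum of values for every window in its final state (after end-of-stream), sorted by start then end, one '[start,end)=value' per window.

[3,14)=26 [21,27)=13

i=0 t=3 v=9: → [3,8); WM=−∞
i=1 t=7 v=6: → [3,12); WM=6
i=2 t=8 v=2: → [3,13); WM=6
i=3 t=8 v=8: → [3,13); WM=7
i=4 t=9 v=1: → [3,14); WM=7
i=5 t=21 v=6: → [21,26); WM=20
i=6 t=22 v=7: → [21,27); WM=20
i=7 t=6 v=3: DROP (t<20-3); WM=21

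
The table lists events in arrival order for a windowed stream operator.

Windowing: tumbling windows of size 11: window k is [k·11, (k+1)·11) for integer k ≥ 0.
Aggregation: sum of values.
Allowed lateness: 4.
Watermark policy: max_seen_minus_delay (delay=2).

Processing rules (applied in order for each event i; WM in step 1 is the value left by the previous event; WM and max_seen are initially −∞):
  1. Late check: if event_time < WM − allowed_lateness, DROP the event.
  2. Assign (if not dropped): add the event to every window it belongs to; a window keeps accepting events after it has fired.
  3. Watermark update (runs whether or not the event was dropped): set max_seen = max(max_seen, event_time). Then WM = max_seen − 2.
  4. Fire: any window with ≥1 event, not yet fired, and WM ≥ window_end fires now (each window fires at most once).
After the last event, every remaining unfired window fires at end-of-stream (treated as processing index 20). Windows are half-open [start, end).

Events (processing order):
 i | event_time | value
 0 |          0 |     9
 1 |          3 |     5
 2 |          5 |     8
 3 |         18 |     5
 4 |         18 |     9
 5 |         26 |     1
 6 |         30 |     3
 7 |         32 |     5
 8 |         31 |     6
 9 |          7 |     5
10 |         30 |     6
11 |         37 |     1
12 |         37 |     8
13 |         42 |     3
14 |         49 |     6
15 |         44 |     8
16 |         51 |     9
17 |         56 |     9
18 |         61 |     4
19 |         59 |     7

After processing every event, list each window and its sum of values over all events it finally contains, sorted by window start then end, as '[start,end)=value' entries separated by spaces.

[0,11)=22 [11,22)=14 [22,33)=21 [33,44)=12 [44,55)=23 [55,66)=20

i=0 t=0 v=9: → [0,11); WM=-2
i=1 t=3 v=5: → [0,11); WM=1
i=2 t=5 v=8: → [0,11); WM=3
i=3 t=18 v=5: → [11,22); WM=16; [0,11) fires=22
i=4 t=18 v=9: → [11,22); WM=16
i=5 t=26 v=1: → [22,33); WM=24; [11,22) fires=14
i=6 t=30 v=3: → [22,33); WM=28
i=7 t=32 v=5: → [22,33); WM=30
i=8 t=31 v=6: → [22,33); WM=30
i=9 t=7 v=5: DROP (t<30-4); WM=30
i=10 t=30 v=6: → [22,33); WM=30
i=11 t=37 v=1: → [33,44); WM=35; [22,33) fires=21
i=12 t=37 v=8: → [33,44); WM=35
i=13 t=42 v=3: → [33,44); WM=40
i=14 t=49 v=6: → [44,55); WM=47; [33,44) fires=12
i=15 t=44 v=8: → [44,55); WM=47
i=16 t=51 v=9: → [44,55); WM=49
i=17 t=56 v=9: → [55,66); WM=54
i=18 t=61 v=4: → [55,66); WM=59; [44,55) fires=23
i=19 t=59 v=7: → [55,66); WM=59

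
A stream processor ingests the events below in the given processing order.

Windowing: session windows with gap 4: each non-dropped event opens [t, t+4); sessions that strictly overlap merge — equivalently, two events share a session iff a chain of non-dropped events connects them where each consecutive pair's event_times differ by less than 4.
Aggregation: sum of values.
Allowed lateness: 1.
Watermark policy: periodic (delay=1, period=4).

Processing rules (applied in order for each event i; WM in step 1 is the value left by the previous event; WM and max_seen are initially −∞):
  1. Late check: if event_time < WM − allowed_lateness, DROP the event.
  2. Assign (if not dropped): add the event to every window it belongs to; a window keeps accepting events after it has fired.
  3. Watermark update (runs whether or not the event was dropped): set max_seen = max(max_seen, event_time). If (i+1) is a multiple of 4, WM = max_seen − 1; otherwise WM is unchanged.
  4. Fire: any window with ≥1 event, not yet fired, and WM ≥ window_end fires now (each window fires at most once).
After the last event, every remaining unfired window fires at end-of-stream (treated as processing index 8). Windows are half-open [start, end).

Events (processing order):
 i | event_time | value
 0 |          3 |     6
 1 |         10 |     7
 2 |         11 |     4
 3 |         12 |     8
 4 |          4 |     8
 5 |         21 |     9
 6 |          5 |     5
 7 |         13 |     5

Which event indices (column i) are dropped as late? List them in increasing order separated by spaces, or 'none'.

i=0 t=3 v=6: → [3,7); WM=−∞
i=1 t=10 v=7: → [10,14); WM=−∞
i=2 t=11 v=4: → [10,15); WM=−∞
i=3 t=12 v=8: → [10,16); WM=11
i=4 t=4 v=8: DROP (t<11-1); WM=11
i=5 t=21 v=9: → [21,25); WM=11
i=6 t=5 v=5: DROP (t<11-1); WM=11
i=7 t=13 v=5: → [10,17); WM=20

4 6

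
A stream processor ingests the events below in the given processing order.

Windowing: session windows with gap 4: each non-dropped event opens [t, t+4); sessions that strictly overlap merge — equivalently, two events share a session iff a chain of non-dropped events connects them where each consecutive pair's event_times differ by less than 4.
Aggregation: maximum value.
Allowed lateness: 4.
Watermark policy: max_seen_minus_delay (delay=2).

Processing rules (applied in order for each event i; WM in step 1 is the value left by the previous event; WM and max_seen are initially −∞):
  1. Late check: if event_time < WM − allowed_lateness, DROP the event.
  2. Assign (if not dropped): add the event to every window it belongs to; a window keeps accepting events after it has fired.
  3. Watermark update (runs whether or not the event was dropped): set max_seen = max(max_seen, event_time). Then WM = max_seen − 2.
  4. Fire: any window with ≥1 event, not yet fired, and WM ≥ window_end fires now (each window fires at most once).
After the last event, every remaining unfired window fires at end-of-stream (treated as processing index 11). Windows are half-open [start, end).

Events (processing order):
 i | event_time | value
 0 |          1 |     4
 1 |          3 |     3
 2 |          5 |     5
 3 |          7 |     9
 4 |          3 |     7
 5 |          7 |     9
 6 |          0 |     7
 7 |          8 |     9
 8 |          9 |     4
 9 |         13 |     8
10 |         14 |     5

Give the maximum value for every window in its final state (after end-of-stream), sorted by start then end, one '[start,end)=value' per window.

i=0 t=1 v=4: → [1,5); WM=-1
i=1 t=3 v=3: → [1,7); WM=1
i=2 t=5 v=5: → [1,9); WM=3
i=3 t=7 v=9: → [1,11); WM=5
i=4 t=3 v=7: → [1,11); WM=5
i=5 t=7 v=9: → [1,11); WM=5
i=6 t=0 v=7: DROP (t<5-4); WM=5
i=7 t=8 v=9: → [1,12); WM=6
i=8 t=9 v=4: → [1,13); WM=7
i=9 t=13 v=8: → [13,17); WM=11
i=10 t=14 v=5: → [13,18); WM=12

[1,13)=9 [13,18)=8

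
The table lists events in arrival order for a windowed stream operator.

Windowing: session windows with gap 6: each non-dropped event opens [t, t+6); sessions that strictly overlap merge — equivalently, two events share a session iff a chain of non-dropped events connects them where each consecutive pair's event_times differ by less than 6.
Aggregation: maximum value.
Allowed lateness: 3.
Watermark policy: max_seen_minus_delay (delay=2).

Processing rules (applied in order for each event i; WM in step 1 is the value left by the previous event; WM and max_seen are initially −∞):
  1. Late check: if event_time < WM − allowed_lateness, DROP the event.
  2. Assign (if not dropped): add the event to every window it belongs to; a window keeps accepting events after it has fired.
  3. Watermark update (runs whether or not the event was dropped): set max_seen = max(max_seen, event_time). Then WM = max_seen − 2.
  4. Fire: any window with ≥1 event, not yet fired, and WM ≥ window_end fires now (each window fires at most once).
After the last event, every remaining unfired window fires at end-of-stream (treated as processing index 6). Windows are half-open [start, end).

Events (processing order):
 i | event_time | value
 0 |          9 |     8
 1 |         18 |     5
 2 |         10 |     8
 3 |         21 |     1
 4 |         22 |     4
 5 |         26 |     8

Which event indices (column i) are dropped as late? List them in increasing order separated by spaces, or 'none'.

2

i=0 t=9 v=8: → [9,15); WM=7
i=1 t=18 v=5: → [18,24); WM=16
i=2 t=10 v=8: DROP (t<16-3); WM=16
i=3 t=21 v=1: → [18,27); WM=19
i=4 t=22 v=4: → [18,28); WM=20
i=5 t=26 v=8: → [18,32); WM=24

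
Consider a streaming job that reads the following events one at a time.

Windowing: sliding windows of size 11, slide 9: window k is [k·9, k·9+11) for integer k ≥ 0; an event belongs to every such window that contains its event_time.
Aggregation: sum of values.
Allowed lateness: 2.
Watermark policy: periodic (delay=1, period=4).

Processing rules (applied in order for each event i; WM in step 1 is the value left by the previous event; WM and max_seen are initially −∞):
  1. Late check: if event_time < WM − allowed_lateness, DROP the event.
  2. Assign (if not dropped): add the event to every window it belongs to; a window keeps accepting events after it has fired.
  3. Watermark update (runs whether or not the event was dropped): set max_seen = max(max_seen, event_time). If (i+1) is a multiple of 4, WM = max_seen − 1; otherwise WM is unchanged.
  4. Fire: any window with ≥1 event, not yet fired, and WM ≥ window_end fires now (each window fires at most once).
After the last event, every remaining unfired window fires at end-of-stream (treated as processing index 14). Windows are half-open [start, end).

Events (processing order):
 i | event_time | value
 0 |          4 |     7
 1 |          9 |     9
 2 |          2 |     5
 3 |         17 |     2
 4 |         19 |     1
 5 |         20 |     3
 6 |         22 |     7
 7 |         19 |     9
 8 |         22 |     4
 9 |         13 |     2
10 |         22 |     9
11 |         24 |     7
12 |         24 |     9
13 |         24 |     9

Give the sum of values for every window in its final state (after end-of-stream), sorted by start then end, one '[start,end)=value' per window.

[0,11)=21 [9,20)=21 [18,29)=58

i=0 t=4 v=7: → [0,11); WM=−∞
i=1 t=9 v=9: → [9,20),[0,11); WM=−∞
i=2 t=2 v=5: → [0,11); WM=−∞
i=3 t=17 v=2: → [9,20); WM=16; [0,11) fires=21
i=4 t=19 v=1: → [18,29),[9,20); WM=16
i=5 t=20 v=3: → [18,29); WM=16
i=6 t=22 v=7: → [18,29); WM=16
i=7 t=19 v=9: → [18,29),[9,20); WM=21; [9,20) fires=21
i=8 t=22 v=4: → [18,29); WM=21
i=9 t=13 v=2: DROP (t<21-2); WM=21
i=10 t=22 v=9: → [18,29); WM=21
i=11 t=24 v=7: → [18,29); WM=23
i=12 t=24 v=9: → [18,29); WM=23
i=13 t=24 v=9: → [18,29); WM=23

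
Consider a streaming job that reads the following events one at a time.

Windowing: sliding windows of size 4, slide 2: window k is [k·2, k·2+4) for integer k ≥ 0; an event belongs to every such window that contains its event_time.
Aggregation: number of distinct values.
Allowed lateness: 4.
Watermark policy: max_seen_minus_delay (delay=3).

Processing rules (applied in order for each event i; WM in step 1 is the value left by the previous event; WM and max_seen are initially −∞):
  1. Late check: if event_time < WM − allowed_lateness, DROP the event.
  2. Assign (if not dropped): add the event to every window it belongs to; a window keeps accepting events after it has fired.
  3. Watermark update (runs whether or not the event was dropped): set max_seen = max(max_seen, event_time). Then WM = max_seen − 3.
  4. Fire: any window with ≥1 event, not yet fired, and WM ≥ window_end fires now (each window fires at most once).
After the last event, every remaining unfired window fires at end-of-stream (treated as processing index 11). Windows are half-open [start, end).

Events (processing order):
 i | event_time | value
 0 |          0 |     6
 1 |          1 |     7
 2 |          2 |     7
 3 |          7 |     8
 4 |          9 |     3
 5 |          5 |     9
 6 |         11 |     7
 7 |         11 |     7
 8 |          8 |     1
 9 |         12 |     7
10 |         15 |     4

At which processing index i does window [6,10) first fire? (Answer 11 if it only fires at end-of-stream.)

i=0 t=0 v=6: → [0,4); WM=-3
i=1 t=1 v=7: → [0,4); WM=-2
i=2 t=2 v=7: → [2,6),[0,4); WM=-1
i=3 t=7 v=8: → [6,10),[4,8); WM=4; [0,4) fires=2
i=4 t=9 v=3: → [8,12),[6,10); WM=6; [2,6) fires=1
i=5 t=5 v=9: → [4,8),[2,6); WM=6
i=6 t=11 v=7: → [10,14),[8,12); WM=8; [4,8) fires=2
i=7 t=11 v=7: → [10,14),[8,12); WM=8
i=8 t=8 v=1: → [8,12),[6,10); WM=8
i=9 t=12 v=7: → [12,16),[10,14); WM=9
i=10 t=15 v=4: → [14,18),[12,16); WM=12; [6,10) fires=3 [8,12) fires=3

10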